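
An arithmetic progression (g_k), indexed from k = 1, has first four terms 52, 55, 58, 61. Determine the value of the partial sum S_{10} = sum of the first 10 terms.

655

Common difference d = 3.
g_k = 52 + (k - 1)·3.
g_{10} = 79; S = 10·(52 + 79)/2 = 655.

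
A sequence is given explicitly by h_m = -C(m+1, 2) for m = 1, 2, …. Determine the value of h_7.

-28

C(8, 2) = 28, so h_7 = -28.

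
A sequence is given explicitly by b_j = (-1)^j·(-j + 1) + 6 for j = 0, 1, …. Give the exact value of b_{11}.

(-1)^11 = -1; -j + 1 at j=11 is -10; so b_{11} = 16.

16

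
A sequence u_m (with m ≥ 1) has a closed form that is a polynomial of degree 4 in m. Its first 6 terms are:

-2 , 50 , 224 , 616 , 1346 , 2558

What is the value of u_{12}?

1st diffs: 52, 174, 392, 730, 1212.
2nd diffs: 122, 218, 338, 482.
3rd diffs: 96, 120, 144.
4th diffs: 24, 24 (constant).
Newton forward-difference form: u_m = -2 + 52·C(m-1,1) + 122·C(m-1,2) + 96·C(m-1,3) + 24·C(m-1,4).
At m = 12: m-1 = 11, so u_{12} = -2 + 572 + 6710 + 15840 + 7920 = 31040.

31040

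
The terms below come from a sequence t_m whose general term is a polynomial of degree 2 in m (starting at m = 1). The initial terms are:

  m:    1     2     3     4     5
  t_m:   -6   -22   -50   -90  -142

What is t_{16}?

1st diffs: -16, -28, -40, -52.
2nd diffs: -12, -12, -12 (constant).
Newton forward-difference form: t_m = -6 + (-16)·C(m-1,1) + (-12)·C(m-1,2).
At m = 16: m-1 = 15, so t_{16} = -6 - 240 - 1260 = -1506.

-1506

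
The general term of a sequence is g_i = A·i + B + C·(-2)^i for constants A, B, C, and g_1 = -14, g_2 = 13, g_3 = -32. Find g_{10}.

4117

Plug in i = 1, 2, 3: A + B - 2C = -14; 2A + B + 4C = 13; 3A + B - 8C = -32.
Subtracting the first from the second: A + 6C = 27.
Subtracting the second from the third: A - 12C = -45.
Solving: C = 4, A = 3, then B = -9.
Therefore g_{10} = 30 + (-9) + 4·1024 = 4117.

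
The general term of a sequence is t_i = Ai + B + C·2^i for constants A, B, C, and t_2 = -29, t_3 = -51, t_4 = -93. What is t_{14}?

-81953

Plug in i = 2, 3, 4: 2A + B + 4C = -29; 3A + B + 8C = -51; 4A + B + 16C = -93.
Subtracting the first from the second: A + 4C = -22.
Subtracting the second from the third: A + 8C = -42.
Solving: C = -5, A = -2, then B = -5.
Hence t_{14} = -2·14 + (-5) + (-5)·16384 = -81953.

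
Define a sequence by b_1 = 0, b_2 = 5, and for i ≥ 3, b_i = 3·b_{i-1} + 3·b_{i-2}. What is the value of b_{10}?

176580

Compute successive terms:
b_3 = 15;  b_4 = 60;  b_5 = 225;  b_6 = 855;  b_7 = 3240;  b_8 = 12285;  b_9 = 46575;  b_{10} = 176580.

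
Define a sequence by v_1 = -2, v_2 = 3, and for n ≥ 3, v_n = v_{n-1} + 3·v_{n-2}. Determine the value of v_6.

v_3 = -3;  v_4 = 6;  v_5 = -3;  v_6 = 15.

15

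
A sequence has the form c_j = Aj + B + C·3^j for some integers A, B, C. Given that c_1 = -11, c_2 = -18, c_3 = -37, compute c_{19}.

Write the equations: A + B + 3C = -11; 2A + B + 9C = -18; 3A + B + 27C = -37.
Subtracting the first from the second: A + 6C = -7.
Subtracting the second from the third: A + 18C = -19.
Solving: C = -1, A = -1, then B = -7.
Therefore c_{19} = -19 + (-7) + (-1)·1162261467 = -1162261493.

-1162261493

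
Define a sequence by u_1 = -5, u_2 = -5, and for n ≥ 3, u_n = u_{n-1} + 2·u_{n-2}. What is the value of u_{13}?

u_3 = -15; u_4 = -25; u_5 = -55; …; u_{10} = -1705; u_{11} = -3415; u_{12} = -6825; u_{13} = -13655.
(Characteristic roots are 2 and -1.)

-13655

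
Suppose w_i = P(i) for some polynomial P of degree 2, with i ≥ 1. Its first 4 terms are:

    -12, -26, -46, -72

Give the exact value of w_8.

1st diffs: -14, -20, -26.
2nd diffs: -6, -6 (constant).
Newton forward-difference form: w_i = -12 + (-14)·C(i-1,1) + (-6)·C(i-1,2).
At i = 8: i-1 = 7, so w_8 = -12 - 98 - 126 = -236.

-236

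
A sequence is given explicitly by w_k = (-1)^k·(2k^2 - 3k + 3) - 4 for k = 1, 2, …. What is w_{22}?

(-1)^22 = 1; 2k^2 - 3k + 3 at k=22 is 905; so w_{22} = 901.

901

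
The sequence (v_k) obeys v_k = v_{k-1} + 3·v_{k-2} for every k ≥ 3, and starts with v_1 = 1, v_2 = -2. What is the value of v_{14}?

-9938

Iterate the recurrence:
v_3 = 1, v_4 = -5, v_5 = -2, …, v_{11} = -794, v_{12} = -1889, v_{13} = -4271, v_{14} = -9938.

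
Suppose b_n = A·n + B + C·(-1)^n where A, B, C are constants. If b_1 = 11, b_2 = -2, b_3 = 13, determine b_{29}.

39

The three given values yield: A + B - C = 11; 2A + B + C = -2; 3A + B - C = 13.
Subtracting the first from the second: A + 2C = -13.
Subtracting the second from the third: A - 2C = 15.
Solving: C = -7, A = 1, then B = 3.
Hence b_{29} = 1·29 + 3 + (-7)·(-1) = 39.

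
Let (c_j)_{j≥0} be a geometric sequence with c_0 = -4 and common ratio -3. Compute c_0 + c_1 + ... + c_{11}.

531440

c_j = (-4)·(-3)^(j-0).
S = (-4)·((-3)^12 - 1)/(-3 - 1) = (-4)·(531441 - 1)/(-4) = 531440.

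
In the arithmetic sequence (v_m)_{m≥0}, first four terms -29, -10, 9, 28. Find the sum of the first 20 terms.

3030

Common difference d = 19.
v_m = -29 + (m - 0)·19.
v_{19} = 332; S = 20·(-29 + 332)/2 = 3030.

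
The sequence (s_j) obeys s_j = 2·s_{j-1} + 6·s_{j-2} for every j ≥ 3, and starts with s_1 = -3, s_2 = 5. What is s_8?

200

Step forward from the initial values:
s_3 = -8, s_4 = 14, s_5 = -20, s_6 = 44, s_7 = -32, s_8 = 200.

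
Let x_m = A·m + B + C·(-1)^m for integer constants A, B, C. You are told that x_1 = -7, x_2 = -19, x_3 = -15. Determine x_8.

The three given values yield: A + B - C = -7; 2A + B + C = -19; 3A + B - C = -15.
Subtracting the first from the second: A + 2C = -12.
Subtracting the second from the third: A - 2C = 4.
Solving: C = -4, A = -4, then B = -7.
Hence x_8 = -4·8 + (-7) + (-4)·1 = -43.

-43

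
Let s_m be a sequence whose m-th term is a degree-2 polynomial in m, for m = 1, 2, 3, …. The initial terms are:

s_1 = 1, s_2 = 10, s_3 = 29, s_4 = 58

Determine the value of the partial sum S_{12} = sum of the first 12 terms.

1st diffs: 9, 19, 29.
2nd diffs: 10, 10 (constant).
Newton forward-difference form: s_m = 1 + 9·C(m-1,1) + 10·C(m-1,2).
Continuing: …, 97, 146, 205, 274, …, s_{12} = 650.
Summing m = 1..12 (12 terms) gives 2806.

2806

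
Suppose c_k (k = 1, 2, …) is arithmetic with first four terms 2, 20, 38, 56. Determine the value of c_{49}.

866

Common difference d = 18.
c_k = 2 + (k - 1)·18.
c_{49} = 2 + 48·18 = 866.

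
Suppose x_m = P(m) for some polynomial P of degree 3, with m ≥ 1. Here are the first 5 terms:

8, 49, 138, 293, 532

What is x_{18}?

1st diffs: 41, 89, 155, 239.
2nd diffs: 48, 66, 84.
3rd diffs: 18, 18 (constant).
Newton forward-difference form: x_m = 8 + 41·C(m-1,1) + 48·C(m-1,2) + 18·C(m-1,3).
At m = 18: m-1 = 17, so x_{18} = 8 + 697 + 6528 + 12240 = 19473.

19473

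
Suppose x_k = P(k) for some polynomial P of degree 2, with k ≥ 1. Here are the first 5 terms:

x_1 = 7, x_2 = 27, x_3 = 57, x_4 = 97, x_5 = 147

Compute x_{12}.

1st diffs: 20, 30, 40, 50.
2nd diffs: 10, 10, 10 (constant).
So x_k = 5k^2 + 5k - 3.
Evaluating at k = 12 gives x_{12} = 777.

777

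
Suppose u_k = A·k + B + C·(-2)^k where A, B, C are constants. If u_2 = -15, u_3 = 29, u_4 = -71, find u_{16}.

-262199

Write the equations: 2A + B + 4C = -15; 3A + B - 8C = 29; 4A + B + 16C = -71.
Subtracting the first from the second: A - 12C = 44.
Subtracting the second from the third: A + 24C = -100.
Solving: C = -4, A = -4, then B = 9.
Hence u_{16} = -4·16 + 9 + (-4)·65536 = -262199.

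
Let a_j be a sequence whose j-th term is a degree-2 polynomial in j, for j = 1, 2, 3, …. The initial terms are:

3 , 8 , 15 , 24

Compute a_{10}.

120

1st diffs: 5, 7, 9.
2nd diffs: 2, 2 (constant).
So a_j = j^2 + 2j.
Evaluating at j = 10 gives a_{10} = 120.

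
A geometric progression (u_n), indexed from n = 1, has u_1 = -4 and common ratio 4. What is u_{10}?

u_n = (-4)·4^(n-1).
u_{10} = (-4)·4^9 = -1048576.

-1048576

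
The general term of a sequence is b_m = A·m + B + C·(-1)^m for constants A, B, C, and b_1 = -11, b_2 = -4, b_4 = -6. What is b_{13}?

-23

The three given values yield: A + B - C = -11; 2A + B + C = -4; 4A + B + C = -6.
Subtracting the first from the second: A + 2C = 7.
Subtracting the second from the third: 2A = -2.
Solving: C = 4, A = -1, then B = -6.
Hence b_{13} = -1·13 + (-6) + 4·(-1) = -23.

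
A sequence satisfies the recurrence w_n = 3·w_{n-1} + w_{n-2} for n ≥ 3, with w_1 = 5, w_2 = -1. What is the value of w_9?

w_3 = 2; w_4 = 5; w_5 = 17; w_6 = 56; w_7 = 185; w_8 = 611; w_9 = 2018.

2018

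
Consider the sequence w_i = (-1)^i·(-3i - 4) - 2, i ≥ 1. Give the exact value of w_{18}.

(-1)^18 = 1; -3i - 4 at i=18 is -58; so w_{18} = -60.

-60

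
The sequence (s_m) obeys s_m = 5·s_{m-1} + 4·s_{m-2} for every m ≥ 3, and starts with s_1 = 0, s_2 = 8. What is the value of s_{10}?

7955048

Step forward from the initial values:
s_3 = 40; s_4 = 232; s_5 = 1320; s_6 = 7528; s_7 = 42920; s_8 = 244712; s_9 = 1395240; s_{10} = 7955048.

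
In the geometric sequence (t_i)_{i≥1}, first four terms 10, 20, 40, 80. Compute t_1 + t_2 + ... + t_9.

Common ratio r = 2.
t_i = 10·2^(i-1).
S = 10·(2^9 - 1)/(2 - 1) = 10·(512 - 1)/(1) = 5110.

5110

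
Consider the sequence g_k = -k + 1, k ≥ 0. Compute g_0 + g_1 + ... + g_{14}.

-90

Over k = 0..14: Σk = 105.
Total = (-1)·105 + (1)·15 = -90.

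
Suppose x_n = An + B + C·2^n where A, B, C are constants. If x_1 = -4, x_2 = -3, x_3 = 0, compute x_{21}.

Write the equations: A + B + 2C = -4; 2A + B + 4C = -3; 3A + B + 8C = 0.
Subtracting the first from the second: A + 2C = 1.
Subtracting the second from the third: A + 4C = 3.
Solving: C = 1, A = -1, then B = -5.
So x_n = -1·n + (-5) + 1·2^n; at n=21 this is 2097126.

2097126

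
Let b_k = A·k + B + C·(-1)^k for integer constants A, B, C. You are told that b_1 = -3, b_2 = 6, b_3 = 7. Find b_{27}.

127

At k = 1, 2, 3: A + B - C = -3; 2A + B + C = 6; 3A + B - C = 7.
Subtracting the first from the second: A + 2C = 9.
Subtracting the second from the third: A - 2C = 1.
Solving: C = 2, A = 5, then B = -6.
Hence b_{27} = 5·27 + (-6) + 2·(-1) = 127.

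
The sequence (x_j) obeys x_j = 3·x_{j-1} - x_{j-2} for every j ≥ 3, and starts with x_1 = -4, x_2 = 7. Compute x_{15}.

2710249

Applying the relation repeatedly:
x_3 = 25, x_4 = 68, x_5 = 179, …, x_{12} = 151037, x_{13} = 395420, x_{14} = 1035223, x_{15} = 2710249.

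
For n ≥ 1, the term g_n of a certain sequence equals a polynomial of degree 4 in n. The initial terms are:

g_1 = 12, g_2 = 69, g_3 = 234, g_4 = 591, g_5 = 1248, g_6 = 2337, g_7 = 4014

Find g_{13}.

1st diffs: 57, 165, 357, 657, 1089, 1677.
2nd diffs: 108, 192, 300, 432, 588.
3rd diffs: 84, 108, 132, 156.
4th diffs: 24, 24, 24 (constant).
So g_n = n^4 + 4n^3 + 5n^2 - n + 3.
Evaluating at n = 13 gives g_{13} = 38184.

38184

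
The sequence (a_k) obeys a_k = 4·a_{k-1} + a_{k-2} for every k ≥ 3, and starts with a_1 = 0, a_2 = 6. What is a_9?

a_3 = 24; a_4 = 102; a_5 = 432; a_6 = 1830; a_7 = 7752; a_8 = 32838; a_9 = 139104.

139104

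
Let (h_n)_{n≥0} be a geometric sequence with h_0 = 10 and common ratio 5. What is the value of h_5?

h_n = 10·5^(n-0).
h_5 = 10·5^5 = 31250.

31250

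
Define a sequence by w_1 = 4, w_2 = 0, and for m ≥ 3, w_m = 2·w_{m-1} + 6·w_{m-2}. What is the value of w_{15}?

91175424

Compute successive terms:
w_3 = 24  w_4 = 48  w_5 = 240  …  w_{12} = 1880832  w_{13} = 6860544  w_{14} = 25006080  w_{15} = 91175424.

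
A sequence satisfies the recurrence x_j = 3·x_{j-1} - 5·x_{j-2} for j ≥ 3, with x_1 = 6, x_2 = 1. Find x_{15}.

x_3 = -27  x_4 = -86  x_5 = -123  …  x_{12} = -48611  x_{13} = -34698  x_{14} = 138961  x_{15} = 590373.

590373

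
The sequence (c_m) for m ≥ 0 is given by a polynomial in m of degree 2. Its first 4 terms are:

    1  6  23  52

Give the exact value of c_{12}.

853

1st diffs: 5, 17, 29.
2nd diffs: 12, 12 (constant).
Newton forward-difference form: c_m = 1 + 5·C(m,1) + 12·C(m,2).
At m = 12: m = 12, so c_{12} = 1 + 60 + 792 = 853.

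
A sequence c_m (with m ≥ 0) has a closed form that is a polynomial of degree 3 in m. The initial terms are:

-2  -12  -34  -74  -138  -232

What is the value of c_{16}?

-4962

1st diffs: -10, -22, -40, -64, -94.
2nd diffs: -12, -18, -24, -30.
3rd diffs: -6, -6, -6 (constant).
So c_m = -m^3 - 3m^2 - 6m - 2.
Evaluating at m = 16 gives c_{16} = -4962.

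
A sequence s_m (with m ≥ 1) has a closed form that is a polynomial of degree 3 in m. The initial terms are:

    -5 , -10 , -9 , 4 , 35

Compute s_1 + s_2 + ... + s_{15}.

1st diffs: -5, 1, 13, 31.
2nd diffs: 6, 12, 18.
3rd diffs: 6, 6 (constant).
Newton forward-difference form: s_m = -5 + (-5)·C(m-1,1) + 6·C(m-1,2) + 6·C(m-1,3).
Continuing: …, 90, 175, 296, 459, …, s_{15} = 2655.
Summing m = 1..15 (15 terms) gives 10320.

10320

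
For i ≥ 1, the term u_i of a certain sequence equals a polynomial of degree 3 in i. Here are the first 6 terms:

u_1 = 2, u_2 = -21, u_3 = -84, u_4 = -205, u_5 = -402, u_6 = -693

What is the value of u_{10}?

1st diffs: -23, -63, -121, -197, -291.
2nd diffs: -40, -58, -76, -94.
3rd diffs: -18, -18, -18 (constant).
Newton forward-difference form: u_i = 2 + (-23)·C(i-1,1) + (-40)·C(i-1,2) + (-18)·C(i-1,3).
At i = 10: i-1 = 9, so u_{10} = 2 - 207 - 1440 - 1512 = -3157.

-3157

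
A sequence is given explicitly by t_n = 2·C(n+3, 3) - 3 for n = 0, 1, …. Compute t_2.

C(5, 3) = 10, so t_2 = 17.

17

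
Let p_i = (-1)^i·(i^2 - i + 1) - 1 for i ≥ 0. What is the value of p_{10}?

90

(-1)^10 = 1; i^2 - i + 1 at i=10 is 91; so p_{10} = 90.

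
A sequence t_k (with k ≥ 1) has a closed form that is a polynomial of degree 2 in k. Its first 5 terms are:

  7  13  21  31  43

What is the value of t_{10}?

133

1st diffs: 6, 8, 10, 12.
2nd diffs: 2, 2, 2 (constant).
So t_k = k^2 + 3k + 3.
Evaluating at k = 10 gives t_{10} = 133.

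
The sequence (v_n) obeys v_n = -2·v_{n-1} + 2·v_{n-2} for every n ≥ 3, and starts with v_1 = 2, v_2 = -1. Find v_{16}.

-2508416

v_3 = 6;  v_4 = -14;  v_5 = 40;  …;  v_{13} = 123008;  v_{14} = -336064;  v_{15} = 918144;  v_{16} = -2508416.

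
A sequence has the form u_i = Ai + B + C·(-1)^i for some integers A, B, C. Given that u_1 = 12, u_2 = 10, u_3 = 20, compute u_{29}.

124

At i = 1, 2, 3: A + B - C = 12; 2A + B + C = 10; 3A + B - C = 20.
Subtracting the first from the second: A + 2C = -2.
Subtracting the second from the third: A - 2C = 10.
Solving: C = -3, A = 4, then B = 5.
Therefore u_{29} = 116 + 5 + (-3)·(-1) = 124.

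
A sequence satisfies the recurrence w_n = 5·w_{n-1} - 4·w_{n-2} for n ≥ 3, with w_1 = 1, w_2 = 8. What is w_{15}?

Compute successive terms:
w_3 = 36;  w_4 = 148;  w_5 = 596;  …;  w_{12} = 9786708;  w_{13} = 39146836;  w_{14} = 156587348;  w_{15} = 626349396.
(Characteristic roots are 4 and 1.)

626349396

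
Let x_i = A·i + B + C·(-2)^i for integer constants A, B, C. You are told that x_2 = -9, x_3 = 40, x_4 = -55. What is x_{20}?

Write the equations: 2A + B + 4C = -9; 3A + B - 8C = 40; 4A + B + 16C = -55.
Subtracting the first from the second: A - 12C = 49.
Subtracting the second from the third: A + 24C = -95.
Solving: C = -4, A = 1, then B = 5.
Hence x_{20} = 1·20 + 5 + (-4)·1048576 = -4194279.

-4194279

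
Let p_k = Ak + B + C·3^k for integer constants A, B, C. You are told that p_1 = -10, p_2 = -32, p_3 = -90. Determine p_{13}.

-4783018

Write the equations: A + B + 3C = -10; 2A + B + 9C = -32; 3A + B + 27C = -90.
Subtracting the first from the second: A + 6C = -22.
Subtracting the second from the third: A + 18C = -58.
Solving: C = -3, A = -4, then B = 3.
Therefore p_{13} = -52 + 3 + (-3)·1594323 = -4783018.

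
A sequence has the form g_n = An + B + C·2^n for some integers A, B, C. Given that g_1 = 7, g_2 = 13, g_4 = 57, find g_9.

2031

At n = 1, 2, 4: A + B + 2C = 7; 2A + B + 4C = 13; 4A + B + 16C = 57.
Subtracting the first from the second: A + 2C = 6.
Subtracting the second from the third: 2A + 12C = 44.
Solving: C = 4, A = -2, then B = 1.
Therefore g_9 = -18 + 1 + 4·512 = 2031.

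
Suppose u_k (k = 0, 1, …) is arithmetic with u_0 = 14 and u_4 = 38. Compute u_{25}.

Common difference d = (38 - 14) / (4 - 0) = 6.
u_k = 14 + (k - 0)·6.
u_{25} = 14 + 25·6 = 164.

164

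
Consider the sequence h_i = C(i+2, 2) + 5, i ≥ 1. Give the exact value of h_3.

15

C(5, 2) = 10, so h_3 = 15.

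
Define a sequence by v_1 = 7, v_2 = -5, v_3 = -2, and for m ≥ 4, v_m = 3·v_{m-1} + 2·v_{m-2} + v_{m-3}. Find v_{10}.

-22196

v_4 = -9  v_5 = -36  v_6 = -128  v_7 = -465  v_8 = -1687  v_9 = -6119  v_{10} = -22196.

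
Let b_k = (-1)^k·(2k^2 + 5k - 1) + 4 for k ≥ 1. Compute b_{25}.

-1370

(-1)^25 = -1; 2k^2 + 5k - 1 at k=25 is 1374; so b_{25} = -1370.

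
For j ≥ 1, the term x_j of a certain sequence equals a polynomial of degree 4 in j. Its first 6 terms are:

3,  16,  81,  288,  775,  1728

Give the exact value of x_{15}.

85725

1st diffs: 13, 65, 207, 487, 953.
2nd diffs: 52, 142, 280, 466.
3rd diffs: 90, 138, 186.
4th diffs: 48, 48 (constant).
So x_j = 2j^4 - 5j^3 + 6j^2.
Evaluating at j = 15 gives x_{15} = 85725.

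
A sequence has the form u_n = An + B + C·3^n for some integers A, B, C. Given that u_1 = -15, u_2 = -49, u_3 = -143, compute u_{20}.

At n = 1, 2, 3: A + B + 3C = -15; 2A + B + 9C = -49; 3A + B + 27C = -143.
Subtracting the first from the second: A + 6C = -34.
Subtracting the second from the third: A + 18C = -94.
Solving: C = -5, A = -4, then B = 4.
So u_n = -4·n + 4 + (-5)·3^n; at n=20 this is -17433922081.

-17433922081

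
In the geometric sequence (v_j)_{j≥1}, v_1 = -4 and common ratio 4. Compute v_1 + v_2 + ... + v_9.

v_j = (-4)·4^(j-1).
S = (-4)·(4^9 - 1)/(4 - 1) = (-4)·(262144 - 1)/(3) = -349524.

-349524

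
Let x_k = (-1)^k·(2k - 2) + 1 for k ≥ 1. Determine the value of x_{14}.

(-1)^14 = 1; 2k - 2 at k=14 is 26; so x_{14} = 27.

27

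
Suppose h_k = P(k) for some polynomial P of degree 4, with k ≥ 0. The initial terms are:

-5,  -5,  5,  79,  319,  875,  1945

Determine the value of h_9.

1st diffs: 0, 10, 74, 240, 556, 1070.
2nd diffs: 10, 64, 166, 316, 514.
3rd diffs: 54, 102, 150, 198.
4th diffs: 48, 48, 48 (constant).
Newton forward-difference form: h_k = -5 + 10·C(k,2) + 54·C(k,3) + 48·C(k,4).
At k = 9: k = 9, so h_9 = -5 + 360 + 4536 + 6048 = 10939.

10939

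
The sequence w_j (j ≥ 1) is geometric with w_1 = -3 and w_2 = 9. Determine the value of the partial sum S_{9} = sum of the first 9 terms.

Common ratio r = -3.
w_j = (-3)·(-3)^(j-1).
S = (-3)·((-3)^9 - 1)/(-3 - 1) = (-3)·(-19683 - 1)/(-4) = -14763.

-14763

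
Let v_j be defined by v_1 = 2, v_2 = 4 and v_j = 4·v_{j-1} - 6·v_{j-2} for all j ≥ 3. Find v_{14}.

Applying the relation repeatedly:
v_3 = 4  v_4 = -8  v_5 = -56  …  v_{11} = 15424  v_{12} = 33664  v_{13} = 42112  v_{14} = -33536.

-33536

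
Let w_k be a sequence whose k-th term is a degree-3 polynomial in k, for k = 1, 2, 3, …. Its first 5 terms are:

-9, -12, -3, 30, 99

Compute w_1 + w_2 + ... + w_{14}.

15981

1st diffs: -3, 9, 33, 69.
2nd diffs: 12, 24, 36.
3rd diffs: 12, 12 (constant).
So w_k = 2k^3 - 6k^2 + k - 6.
Continuing: …, 216, 393, 642, 975, …, w_{14} = 4320.
Summing k = 1..14 (14 terms) gives 15981.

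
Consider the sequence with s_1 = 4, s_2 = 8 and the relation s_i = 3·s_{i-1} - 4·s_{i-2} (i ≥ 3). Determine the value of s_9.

s_3 = 8;  s_4 = -8;  s_5 = -56;  s_6 = -136;  s_7 = -184;  s_8 = -8;  s_9 = 712.

712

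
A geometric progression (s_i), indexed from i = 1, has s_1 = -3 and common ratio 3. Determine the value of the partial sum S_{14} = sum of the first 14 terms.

-7174452

s_i = (-3)·3^(i-1).
S = (-3)·(3^14 - 1)/(3 - 1) = (-3)·(4782969 - 1)/(2) = -7174452.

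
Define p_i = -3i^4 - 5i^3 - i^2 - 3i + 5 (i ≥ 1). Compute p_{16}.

-217387

p_{16} = -3·16^4 - 5·16^3 - 1·16^2 - 3·16 + 5 = -217387.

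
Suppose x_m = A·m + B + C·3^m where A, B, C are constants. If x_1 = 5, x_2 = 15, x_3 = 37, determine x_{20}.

Plug in m = 1, 2, 3: A + B + 3C = 5; 2A + B + 9C = 15; 3A + B + 27C = 37.
Subtracting the first from the second: A + 6C = 10.
Subtracting the second from the third: A + 18C = 22.
Solving: C = 1, A = 4, then B = -2.
Hence x_{20} = 4·20 + (-2) + 1·3486784401 = 3486784479.

3486784479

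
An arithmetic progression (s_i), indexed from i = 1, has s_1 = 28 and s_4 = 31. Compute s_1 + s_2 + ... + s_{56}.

3108

Common difference d = (31 - 28) / (4 - 1) = 1.
s_i = 28 + (i - 1)·1.
s_{56} = 83; S = 56·(28 + 83)/2 = 3108.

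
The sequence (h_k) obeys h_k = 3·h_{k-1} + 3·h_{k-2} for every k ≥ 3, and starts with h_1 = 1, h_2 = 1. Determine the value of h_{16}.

Iterate the recurrence:
h_3 = 6  h_4 = 21  h_5 = 81  …  h_{13} = 3447441  h_{14} = 13070241  h_{15} = 49553046  h_{16} = 187869861.

187869861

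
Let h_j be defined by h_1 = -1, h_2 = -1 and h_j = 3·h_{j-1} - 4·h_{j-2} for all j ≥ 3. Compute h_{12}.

Compute successive terms:
h_3 = 1;  h_4 = 7;  h_5 = 17;  h_6 = 23;  h_7 = 1;  h_8 = -89;  h_9 = -271;  h_{10} = -457;  h_{11} = -287;  h_{12} = 967.

967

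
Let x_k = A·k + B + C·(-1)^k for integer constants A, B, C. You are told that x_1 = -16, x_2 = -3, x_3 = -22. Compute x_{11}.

-46

Write the equations: A + B - C = -16; 2A + B + C = -3; 3A + B - C = -22.
Subtracting the first from the second: A + 2C = 13.
Subtracting the second from the third: A - 2C = -19.
Solving: C = 8, A = -3, then B = -5.
So x_k = -3·k + (-5) + 8·(-1)^k; at k=11 this is -46.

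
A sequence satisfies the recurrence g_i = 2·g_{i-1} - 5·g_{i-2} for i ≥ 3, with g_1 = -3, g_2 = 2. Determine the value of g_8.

Iterate the recurrence:
g_3 = 19;  g_4 = 28;  g_5 = -39;  g_6 = -218;  g_7 = -241;  g_8 = 608.

608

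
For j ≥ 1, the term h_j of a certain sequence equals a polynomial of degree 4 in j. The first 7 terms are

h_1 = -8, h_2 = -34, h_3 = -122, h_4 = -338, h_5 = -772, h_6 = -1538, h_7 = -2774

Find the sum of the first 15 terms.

-193222

1st diffs: -26, -88, -216, -434, -766, -1236.
2nd diffs: -62, -128, -218, -332, -470.
3rd diffs: -66, -90, -114, -138.
4th diffs: -24, -24, -24 (constant).
Newton forward-difference form: h_j = -8 + (-26)·C(j-1,1) + (-62)·C(j-1,2) + (-66)·C(j-1,3) + (-24)·C(j-1,4).
Continuing: …, -4642, -7328, -11042, -16018, …, h_{15} = -54062.
Summing j = 1..15 (15 terms) gives -193222.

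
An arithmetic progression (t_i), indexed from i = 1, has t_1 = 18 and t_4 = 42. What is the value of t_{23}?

194

Common difference d = (42 - 18) / (4 - 1) = 8.
t_i = 18 + (i - 1)·8.
t_{23} = 18 + 22·8 = 194.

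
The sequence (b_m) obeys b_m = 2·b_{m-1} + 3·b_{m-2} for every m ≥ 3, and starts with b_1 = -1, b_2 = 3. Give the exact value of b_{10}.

9843

Step forward from the initial values:
b_3 = 3; b_4 = 15; b_5 = 39; b_6 = 123; b_7 = 363; b_8 = 1095; b_9 = 3279; b_{10} = 9843.
(Characteristic roots are 3 and -1.)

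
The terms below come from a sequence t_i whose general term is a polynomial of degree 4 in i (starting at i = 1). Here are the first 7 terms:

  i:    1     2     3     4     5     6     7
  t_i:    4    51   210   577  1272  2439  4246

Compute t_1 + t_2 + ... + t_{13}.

135278

1st diffs: 47, 159, 367, 695, 1167, 1807.
2nd diffs: 112, 208, 328, 472, 640.
3rd diffs: 96, 120, 144, 168.
4th diffs: 24, 24, 24 (constant).
Newton forward-difference form: t_i = 4 + 47·C(i-1,1) + 112·C(i-1,2) + 96·C(i-1,3) + 24·C(i-1,4).
Continuing: …, 6885, 10572, 15547, 22074, …, t_{13} = 40960.
Summing i = 1..13 (13 terms) gives 135278.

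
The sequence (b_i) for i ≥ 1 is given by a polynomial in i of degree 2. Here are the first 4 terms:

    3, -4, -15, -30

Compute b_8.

-130

1st diffs: -7, -11, -15.
2nd diffs: -4, -4 (constant).
Newton forward-difference form: b_i = 3 + (-7)·C(i-1,1) + (-4)·C(i-1,2).
At i = 8: i-1 = 7, so b_8 = 3 - 49 - 84 = -130.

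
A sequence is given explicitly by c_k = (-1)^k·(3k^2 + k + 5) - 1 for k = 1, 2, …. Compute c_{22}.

(-1)^22 = 1; 3k^2 + k + 5 at k=22 is 1479; so c_{22} = 1478.

1478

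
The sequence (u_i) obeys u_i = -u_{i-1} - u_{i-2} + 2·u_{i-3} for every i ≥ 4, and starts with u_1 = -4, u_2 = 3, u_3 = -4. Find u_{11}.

u_4 = -7, u_5 = 17, u_6 = -18, u_7 = -13, u_8 = 65, u_9 = -88, u_{10} = -3, u_{11} = 221.

221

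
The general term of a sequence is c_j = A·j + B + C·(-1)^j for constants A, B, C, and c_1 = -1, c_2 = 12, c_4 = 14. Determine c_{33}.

The three given values yield: A + B - C = -1; 2A + B + C = 12; 4A + B + C = 14.
Subtracting the first from the second: A + 2C = 13.
Subtracting the second from the third: 2A = 2.
Solving: C = 6, A = 1, then B = 4.
Hence c_{33} = 1·33 + 4 + 6·(-1) = 31.

31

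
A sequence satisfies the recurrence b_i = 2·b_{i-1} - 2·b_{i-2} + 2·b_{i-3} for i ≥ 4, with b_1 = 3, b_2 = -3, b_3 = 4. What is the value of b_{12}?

352

Compute successive terms:
b_4 = 20; b_5 = 26; b_6 = 20; b_7 = 28; b_8 = 68; b_9 = 120; b_{10} = 160; b_{11} = 216; b_{12} = 352.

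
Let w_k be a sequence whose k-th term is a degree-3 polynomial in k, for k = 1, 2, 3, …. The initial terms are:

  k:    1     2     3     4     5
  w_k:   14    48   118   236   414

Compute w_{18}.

1st diffs: 34, 70, 118, 178.
2nd diffs: 36, 48, 60.
3rd diffs: 12, 12 (constant).
Newton forward-difference form: w_k = 14 + 34·C(k-1,1) + 36·C(k-1,2) + 12·C(k-1,3).
At k = 18: k-1 = 17, so w_{18} = 14 + 578 + 4896 + 8160 = 13648.

13648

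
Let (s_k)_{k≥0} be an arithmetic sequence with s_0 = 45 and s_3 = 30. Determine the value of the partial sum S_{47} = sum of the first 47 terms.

Common difference d = (30 - 45) / (3 - 0) = -5.
s_k = 45 + (k - 0)·(-5).
s_{46} = -185; S = 47·(45 + (-185))/2 = -3290.

-3290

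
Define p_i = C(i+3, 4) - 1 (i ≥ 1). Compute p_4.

C(7, 4) = 35, so p_4 = 34.

34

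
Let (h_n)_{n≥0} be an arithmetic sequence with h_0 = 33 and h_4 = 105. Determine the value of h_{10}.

213

Common difference d = (105 - 33) / (4 - 0) = 18.
h_n = 33 + (n - 0)·18.
h_{10} = 33 + 10·18 = 213.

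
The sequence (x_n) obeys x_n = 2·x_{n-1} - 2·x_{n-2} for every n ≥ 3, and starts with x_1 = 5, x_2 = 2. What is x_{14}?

-128

Applying the relation repeatedly:
x_3 = -6, x_4 = -16, x_5 = -20, …, x_{11} = -96, x_{12} = -256, x_{13} = -320, x_{14} = -128.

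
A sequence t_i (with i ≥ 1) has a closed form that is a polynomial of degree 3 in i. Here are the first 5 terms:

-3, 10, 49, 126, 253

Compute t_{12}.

1st diffs: 13, 39, 77, 127.
2nd diffs: 26, 38, 50.
3rd diffs: 12, 12 (constant).
Newton forward-difference form: t_i = -3 + 13·C(i-1,1) + 26·C(i-1,2) + 12·C(i-1,3).
At i = 12: i-1 = 11, so t_{12} = -3 + 143 + 1430 + 1980 = 3550.

3550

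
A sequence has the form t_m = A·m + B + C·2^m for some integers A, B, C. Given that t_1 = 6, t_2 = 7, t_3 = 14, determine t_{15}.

Write the equations: A + B + 2C = 6; 2A + B + 4C = 7; 3A + B + 8C = 14.
Subtracting the first from the second: A + 2C = 1.
Subtracting the second from the third: A + 4C = 7.
Solving: C = 3, A = -5, then B = 5.
So t_m = -5·m + 5 + 3·2^m; at m=15 this is 98234.

98234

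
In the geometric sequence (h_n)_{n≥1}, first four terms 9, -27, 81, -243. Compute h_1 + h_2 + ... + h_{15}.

32285043

Common ratio r = -3.
h_n = 9·(-3)^(n-1).
S = 9·((-3)^15 - 1)/(-3 - 1) = 9·(-14348907 - 1)/(-4) = 32285043.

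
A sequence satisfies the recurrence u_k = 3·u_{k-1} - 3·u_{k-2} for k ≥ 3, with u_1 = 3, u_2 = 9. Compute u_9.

Iterate the recurrence:
u_3 = 18;  u_4 = 27;  u_5 = 27;  u_6 = 0;  u_7 = -81;  u_8 = -243;  u_9 = -486.

-486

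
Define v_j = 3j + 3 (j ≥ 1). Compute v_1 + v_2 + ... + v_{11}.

Over j = 1..11: Σj = 66.
Total = (3)·66 + (3)·11 = 231.

231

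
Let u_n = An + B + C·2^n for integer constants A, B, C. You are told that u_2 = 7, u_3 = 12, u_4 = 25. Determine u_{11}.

Write the equations: 2A + B + 4C = 7; 3A + B + 8C = 12; 4A + B + 16C = 25.
Subtracting the first from the second: A + 4C = 5.
Subtracting the second from the third: A + 8C = 13.
Solving: C = 2, A = -3, then B = 5.
So u_n = -3·n + 5 + 2·2^n; at n=11 this is 4068.

4068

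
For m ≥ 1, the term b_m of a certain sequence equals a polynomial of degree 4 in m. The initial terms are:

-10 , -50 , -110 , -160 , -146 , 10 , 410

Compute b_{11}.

7330

1st diffs: -40, -60, -50, 14, 156, 400.
2nd diffs: -20, 10, 64, 142, 244.
3rd diffs: 30, 54, 78, 102.
4th diffs: 24, 24, 24 (constant).
So b_m = m^4 - 5m^3 - 5m^2 - 5m + 4.
Evaluating at m = 11 gives b_{11} = 7330.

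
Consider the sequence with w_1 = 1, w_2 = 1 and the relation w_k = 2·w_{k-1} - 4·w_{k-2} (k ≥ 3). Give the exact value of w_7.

64

Compute successive terms:
w_3 = -2, w_4 = -8, w_5 = -8, w_6 = 16, w_7 = 64.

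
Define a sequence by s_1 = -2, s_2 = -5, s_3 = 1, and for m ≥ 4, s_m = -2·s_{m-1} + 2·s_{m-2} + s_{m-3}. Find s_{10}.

-3470

s_4 = -14, s_5 = 25, s_6 = -77, s_7 = 190, s_8 = -509, s_9 = 1321, s_{10} = -3470.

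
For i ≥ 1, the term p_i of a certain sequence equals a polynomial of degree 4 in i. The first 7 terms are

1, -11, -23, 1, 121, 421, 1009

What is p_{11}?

1st diffs: -12, -12, 24, 120, 300, 588.
2nd diffs: 0, 36, 96, 180, 288.
3rd diffs: 36, 60, 84, 108.
4th diffs: 24, 24, 24 (constant).
Newton forward-difference form: p_i = 1 + (-12)·C(i-1,1) + 36·C(i-1,3) + 24·C(i-1,4).
At i = 11: i-1 = 10, so p_{11} = 1 - 120 + 4320 + 5040 = 9241.

9241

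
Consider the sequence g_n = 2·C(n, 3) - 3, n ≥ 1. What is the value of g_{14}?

C(14, 3) = 364, so g_{14} = 725.

725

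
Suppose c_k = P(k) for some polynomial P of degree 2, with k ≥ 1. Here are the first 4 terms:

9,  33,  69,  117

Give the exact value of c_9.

537

1st diffs: 24, 36, 48.
2nd diffs: 12, 12 (constant).
Newton forward-difference form: c_k = 9 + 24·C(k-1,1) + 12·C(k-1,2).
At k = 9: k-1 = 8, so c_9 = 9 + 192 + 336 = 537.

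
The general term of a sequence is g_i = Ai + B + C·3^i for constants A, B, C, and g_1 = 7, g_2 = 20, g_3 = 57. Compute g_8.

Write the equations: A + B + 3C = 7; 2A + B + 9C = 20; 3A + B + 27C = 57.
Subtracting the first from the second: A + 6C = 13.
Subtracting the second from the third: A + 18C = 37.
Solving: C = 2, A = 1, then B = 0.
Hence g_8 = 1·8 + 0 + 2·6561 = 13130.

13130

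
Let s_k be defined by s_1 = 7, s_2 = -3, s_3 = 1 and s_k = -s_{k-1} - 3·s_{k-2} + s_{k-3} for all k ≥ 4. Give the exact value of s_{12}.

Step forward from the initial values:
s_4 = 15, s_5 = -21, s_6 = -23, s_7 = 101, s_8 = -53, s_9 = -273, s_{10} = 533, s_{11} = 233, s_{12} = -2105.

-2105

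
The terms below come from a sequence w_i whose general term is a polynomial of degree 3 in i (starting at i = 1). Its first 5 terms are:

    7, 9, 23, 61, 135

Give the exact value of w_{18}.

1st diffs: 2, 14, 38, 74.
2nd diffs: 12, 24, 36.
3rd diffs: 12, 12 (constant).
Newton forward-difference form: w_i = 7 + 2·C(i-1,1) + 12·C(i-1,2) + 12·C(i-1,3).
At i = 18: i-1 = 17, so w_{18} = 7 + 34 + 1632 + 8160 = 9833.

9833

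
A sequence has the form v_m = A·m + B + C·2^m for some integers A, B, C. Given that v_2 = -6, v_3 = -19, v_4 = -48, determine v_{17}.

Plug in m = 2, 3, 4: 2A + B + 4C = -6; 3A + B + 8C = -19; 4A + B + 16C = -48.
Subtracting the first from the second: A + 4C = -13.
Subtracting the second from the third: A + 8C = -29.
Solving: C = -4, A = 3, then B = 4.
Therefore v_{17} = 51 + 4 + (-4)·131072 = -524233.

-524233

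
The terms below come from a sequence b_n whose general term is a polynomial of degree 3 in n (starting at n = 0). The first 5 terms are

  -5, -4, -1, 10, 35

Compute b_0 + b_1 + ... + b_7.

1st diffs: 1, 3, 11, 25.
2nd diffs: 2, 8, 14.
3rd diffs: 6, 6 (constant).
So b_n = n^3 - 2n^2 + 2n - 5.
Continuing: 80, 151, 254.
Summing n = 0..7 (8 terms) gives 520.

520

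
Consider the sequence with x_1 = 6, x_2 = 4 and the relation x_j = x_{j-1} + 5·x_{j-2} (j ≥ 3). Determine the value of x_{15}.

5618674

Compute successive terms:
x_3 = 34, x_4 = 54, x_5 = 224, …, x_{12} = 256214, x_{13} = 722934, x_{14} = 2004004, x_{15} = 5618674.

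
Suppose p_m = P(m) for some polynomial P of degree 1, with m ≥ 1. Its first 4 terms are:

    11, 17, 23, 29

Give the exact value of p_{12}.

77

1st diffs: 6, 6, 6 (constant).
So p_m = 6m + 5.
Evaluating at m = 12 gives p_{12} = 77.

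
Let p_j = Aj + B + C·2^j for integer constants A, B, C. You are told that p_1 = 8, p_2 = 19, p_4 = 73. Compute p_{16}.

At j = 1, 2, 4: A + B + 2C = 8; 2A + B + 4C = 19; 4A + B + 16C = 73.
Subtracting the first from the second: A + 2C = 11.
Subtracting the second from the third: 2A + 12C = 54.
Solving: C = 4, A = 3, then B = -3.
So p_j = 3·j + (-3) + 4·2^j; at j=16 this is 262189.

262189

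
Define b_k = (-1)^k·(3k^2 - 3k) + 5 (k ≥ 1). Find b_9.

-211

(-1)^9 = -1; 3k^2 - 3k at k=9 is 216; so b_9 = -211.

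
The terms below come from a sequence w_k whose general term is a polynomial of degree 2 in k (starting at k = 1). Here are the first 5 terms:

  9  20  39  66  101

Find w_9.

321

1st diffs: 11, 19, 27, 35.
2nd diffs: 8, 8, 8 (constant).
So w_k = 4k^2 - k + 6.
Evaluating at k = 9 gives w_9 = 321.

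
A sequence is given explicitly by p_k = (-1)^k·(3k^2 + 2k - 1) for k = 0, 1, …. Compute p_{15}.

-704

(-1)^15 = -1; 3k^2 + 2k - 1 at k=15 is 704; so p_{15} = -704.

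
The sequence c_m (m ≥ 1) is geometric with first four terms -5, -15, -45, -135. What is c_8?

Common ratio r = 3.
c_m = (-5)·3^(m-1).
c_8 = (-5)·3^7 = -10935.

-10935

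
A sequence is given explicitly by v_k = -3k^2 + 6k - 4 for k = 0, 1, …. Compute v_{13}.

-433

v_{13} = -3·13^2 + 6·13 - 4 = -433.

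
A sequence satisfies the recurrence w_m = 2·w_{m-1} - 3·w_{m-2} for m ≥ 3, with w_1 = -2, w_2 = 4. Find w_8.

Step forward from the initial values:
w_3 = 14; w_4 = 16; w_5 = -10; w_6 = -68; w_7 = -106; w_8 = -8.

-8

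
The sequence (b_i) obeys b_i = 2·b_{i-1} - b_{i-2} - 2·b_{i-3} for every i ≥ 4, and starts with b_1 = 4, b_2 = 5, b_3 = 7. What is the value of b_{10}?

251

Compute successive terms:
b_4 = 1  b_5 = -15  b_6 = -45  b_7 = -77  b_8 = -79  b_9 = 9  b_{10} = 251.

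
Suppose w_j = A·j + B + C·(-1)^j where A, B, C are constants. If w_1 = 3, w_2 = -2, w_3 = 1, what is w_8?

-8

The three given values yield: A + B - C = 3; 2A + B + C = -2; 3A + B - C = 1.
Subtracting the first from the second: A + 2C = -5.
Subtracting the second from the third: A - 2C = 3.
Solving: C = -2, A = -1, then B = 2.
So w_j = -1·j + 2 + (-2)·(-1)^j; at j=8 this is -8.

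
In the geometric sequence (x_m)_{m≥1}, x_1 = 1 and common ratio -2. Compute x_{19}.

262144

x_m = 1·(-2)^(m-1).
x_{19} = 1·(-2)^18 = 262144.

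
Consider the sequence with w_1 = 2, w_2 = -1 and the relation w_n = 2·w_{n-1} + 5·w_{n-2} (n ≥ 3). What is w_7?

Step forward from the initial values:
w_3 = 8  w_4 = 11  w_5 = 62  w_6 = 179  w_7 = 668.

668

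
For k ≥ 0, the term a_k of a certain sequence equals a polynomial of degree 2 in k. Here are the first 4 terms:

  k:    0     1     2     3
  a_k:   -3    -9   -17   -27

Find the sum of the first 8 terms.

-304

1st diffs: -6, -8, -10.
2nd diffs: -2, -2 (constant).
Newton forward-difference form: a_k = -3 + (-6)·C(k,1) + (-2)·C(k,2).
Continuing: -39, -53, -69, -87.
Summing k = 0..7 (8 terms) gives -304.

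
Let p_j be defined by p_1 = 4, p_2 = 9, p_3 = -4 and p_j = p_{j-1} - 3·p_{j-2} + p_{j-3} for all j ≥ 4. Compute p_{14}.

Applying the relation repeatedly:
p_4 = -27; p_5 = -6; p_6 = 71; …; p_{11} = 920; p_{12} = -135; p_{13} = -2634; p_{14} = -1309.

-1309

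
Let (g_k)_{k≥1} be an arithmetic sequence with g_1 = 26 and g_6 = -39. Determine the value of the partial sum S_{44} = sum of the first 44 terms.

Common difference d = (-39 - 26) / (6 - 1) = -13.
g_k = 26 + (k - 1)·(-13).
g_{44} = -533; S = 44·(26 + (-533))/2 = -11154.

-11154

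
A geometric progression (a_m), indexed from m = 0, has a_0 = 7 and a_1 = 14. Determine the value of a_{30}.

Common ratio r = 2.
a_m = 7·2^(m-0).
a_{30} = 7·2^30 = 7516192768.

7516192768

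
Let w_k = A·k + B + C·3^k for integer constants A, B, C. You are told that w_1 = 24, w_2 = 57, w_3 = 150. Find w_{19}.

5811307398

Write the equations: A + B + 3C = 24; 2A + B + 9C = 57; 3A + B + 27C = 150.
Subtracting the first from the second: A + 6C = 33.
Subtracting the second from the third: A + 18C = 93.
Solving: C = 5, A = 3, then B = 6.
So w_k = 3·k + 6 + 5·3^k; at k=19 this is 5811307398.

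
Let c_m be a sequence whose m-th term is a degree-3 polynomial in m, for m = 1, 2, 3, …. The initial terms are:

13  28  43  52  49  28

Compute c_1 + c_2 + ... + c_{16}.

-8912

1st diffs: 15, 15, 9, -3, -21.
2nd diffs: 0, -6, -12, -18.
3rd diffs: -6, -6, -6 (constant).
Newton forward-difference form: c_m = 13 + 15·C(m-1,1) + (-6)·C(m-1,3).
Continuing: …, -17, -92, -203, -356, …, c_{16} = -2492.
Summing m = 1..16 (16 terms) gives -8912.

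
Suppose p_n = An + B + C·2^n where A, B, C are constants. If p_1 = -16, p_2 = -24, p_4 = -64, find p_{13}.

-24610

At n = 1, 2, 4: A + B + 2C = -16; 2A + B + 4C = -24; 4A + B + 16C = -64.
Subtracting the first from the second: A + 2C = -8.
Subtracting the second from the third: 2A + 12C = -40.
Solving: C = -3, A = -2, then B = -8.
Therefore p_{13} = -26 + (-8) + (-3)·8192 = -24610.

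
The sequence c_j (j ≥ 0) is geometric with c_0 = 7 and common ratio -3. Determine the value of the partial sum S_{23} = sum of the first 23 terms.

c_j = 7·(-3)^(j-0).
S = 7·((-3)^23 - 1)/(-3 - 1) = 7·(-94143178827 - 1)/(-4) = 164750562949.

164750562949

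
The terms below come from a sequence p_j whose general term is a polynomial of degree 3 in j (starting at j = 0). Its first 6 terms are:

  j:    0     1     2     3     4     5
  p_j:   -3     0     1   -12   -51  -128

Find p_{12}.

-2739

1st diffs: 3, 1, -13, -39, -77.
2nd diffs: -2, -14, -26, -38.
3rd diffs: -12, -12, -12 (constant).
Newton forward-difference form: p_j = -3 + 3·C(j,1) + (-2)·C(j,2) + (-12)·C(j,3).
At j = 12: j = 12, so p_{12} = -3 + 36 - 132 - 2640 = -2739.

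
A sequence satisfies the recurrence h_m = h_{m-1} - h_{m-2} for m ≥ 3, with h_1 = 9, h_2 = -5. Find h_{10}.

-9

Compute successive terms:
h_3 = -14; h_4 = -9; h_5 = 5; h_6 = 14; h_7 = 9; h_8 = -5; h_9 = -14; h_{10} = -9.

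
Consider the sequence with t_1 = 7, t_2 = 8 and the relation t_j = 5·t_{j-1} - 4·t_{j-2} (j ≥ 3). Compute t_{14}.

22369628

Step forward from the initial values:
t_3 = 12, t_4 = 28, t_5 = 92, …, t_{11} = 349532, t_{12} = 1398108, t_{13} = 5592412, t_{14} = 22369628.
(Characteristic roots are 4 and 1.)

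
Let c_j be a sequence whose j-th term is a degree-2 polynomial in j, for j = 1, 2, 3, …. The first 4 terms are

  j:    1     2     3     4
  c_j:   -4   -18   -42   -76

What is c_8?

-312

1st diffs: -14, -24, -34.
2nd diffs: -10, -10 (constant).
Newton forward-difference form: c_j = -4 + (-14)·C(j-1,1) + (-10)·C(j-1,2).
At j = 8: j-1 = 7, so c_8 = -4 - 98 - 210 = -312.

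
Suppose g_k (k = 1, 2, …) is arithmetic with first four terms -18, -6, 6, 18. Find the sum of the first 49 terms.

Common difference d = 12.
g_k = -18 + (k - 1)·12.
g_{49} = 558; S = 49·(-18 + 558)/2 = 13230.

13230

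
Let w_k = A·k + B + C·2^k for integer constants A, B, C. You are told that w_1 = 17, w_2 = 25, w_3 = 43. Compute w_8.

1273

Plug in k = 1, 2, 3: A + B + 2C = 17; 2A + B + 4C = 25; 3A + B + 8C = 43.
Subtracting the first from the second: A + 2C = 8.
Subtracting the second from the third: A + 4C = 18.
Solving: C = 5, A = -2, then B = 9.
Therefore w_8 = -16 + 9 + 5·256 = 1273.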